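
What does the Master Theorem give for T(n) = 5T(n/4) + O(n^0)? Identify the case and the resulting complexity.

Master Theorem for T(n) = 5T(n/4) + O(n^0):

a = 5, b = 4, c = 0
log_b(a) = log_4(5) = 1.1610

Case 1: c = 0 < log_4(5) = 1.1610
T(n) = O(n^(log_4 5))

For T(n) = 5T(n/4) + O(n^0): log_4(5) = 1.1610. This is Case 1 of the Master Theorem (c < log_b(a), work dominated by leaves), giving O(n^(log_4 5)).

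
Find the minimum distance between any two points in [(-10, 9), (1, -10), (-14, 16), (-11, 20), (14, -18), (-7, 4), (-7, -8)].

Computing all pairwise distances among 7 points:

d((-10, 9), (1, -10)) = 21.9545
d((-10, 9), (-14, 16)) = 8.0623
d((-10, 9), (-11, 20)) = 11.0454
d((-10, 9), (14, -18)) = 36.1248
d((-10, 9), (-7, 4)) = 5.831
d((-10, 9), (-7, -8)) = 17.2627
d((1, -10), (-14, 16)) = 30.0167
d((1, -10), (-11, 20)) = 32.311
d((1, -10), (14, -18)) = 15.2643
d((1, -10), (-7, 4)) = 16.1245
d((1, -10), (-7, -8)) = 8.2462
d((-14, 16), (-11, 20)) = 5.0 <-- minimum
d((-14, 16), (14, -18)) = 44.0454
d((-14, 16), (-7, 4)) = 13.8924
d((-14, 16), (-7, -8)) = 25.0
d((-11, 20), (14, -18)) = 45.4863
d((-11, 20), (-7, 4)) = 16.4924
d((-11, 20), (-7, -8)) = 28.2843
d((14, -18), (-7, 4)) = 30.4138
d((14, -18), (-7, -8)) = 23.2594
d((-7, 4), (-7, -8)) = 12.0

Closest pair: (-14, 16) and (-11, 20) with distance 5.0

The closest pair is (-14, 16) and (-11, 20) with Euclidean distance 5.0. For 7 points, brute-force pairwise comparison is shown above. For large n, the divide-and-conquer algorithm (sort by x, recurse on halves, check the dividing strip) achieves O(n log n).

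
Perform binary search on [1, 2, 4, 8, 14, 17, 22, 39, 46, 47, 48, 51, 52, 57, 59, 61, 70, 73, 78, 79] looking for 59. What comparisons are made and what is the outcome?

Binary search for 59 in [1, 2, 4, 8, 14, 17, 22, 39, 46, 47, 48, 51, 52, 57, 59, 61, 70, 73, 78, 79]:

lo=0, hi=19, mid=9, arr[mid]=47 -> 47 < 59, search right half
lo=10, hi=19, mid=14, arr[mid]=59 -> Found target at index 14!

Binary search finds 59 at index 14 after 2 comparisons. The search repeatedly halves the search space by comparing with the middle element.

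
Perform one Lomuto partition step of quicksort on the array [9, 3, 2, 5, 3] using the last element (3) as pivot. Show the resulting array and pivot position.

Lomuto partition with pivot = 3:

Initial array: [9, 3, 2, 5, 3]

arr[0]=9 > 3: no swap
arr[1]=3 <= 3: swap with position 0, array becomes [3, 9, 2, 5, 3]
arr[2]=2 <= 3: swap with position 1, array becomes [3, 2, 9, 5, 3]
arr[3]=5 > 3: no swap

Place pivot at position 2: [3, 2, 3, 5, 9]
Pivot position: 2

After partitioning with pivot 3, the array becomes [3, 2, 3, 5, 9]. The pivot is placed at index 2. All elements to the left of the pivot are <= 3, and all elements to the right are > 3.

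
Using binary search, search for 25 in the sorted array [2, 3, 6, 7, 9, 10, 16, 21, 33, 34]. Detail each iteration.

Binary search for 25 in [2, 3, 6, 7, 9, 10, 16, 21, 33, 34]:

lo=0, hi=9, mid=4, arr[mid]=9 -> 9 < 25, search right half
lo=5, hi=9, mid=7, arr[mid]=21 -> 21 < 25, search right half
lo=8, hi=9, mid=8, arr[mid]=33 -> 33 > 25, search left half
lo=8 > hi=7, target 25 not found

Binary search determines that 25 is not in the array after 3 comparisons. The search space was exhausted without finding the target.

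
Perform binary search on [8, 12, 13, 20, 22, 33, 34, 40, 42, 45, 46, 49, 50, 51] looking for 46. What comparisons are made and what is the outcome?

Binary search for 46 in [8, 12, 13, 20, 22, 33, 34, 40, 42, 45, 46, 49, 50, 51]:

lo=0, hi=13, mid=6, arr[mid]=34 -> 34 < 46, search right half
lo=7, hi=13, mid=10, arr[mid]=46 -> Found target at index 10!

Binary search finds 46 at index 10 after 2 comparisons. The search repeatedly halves the search space by comparing with the middle element.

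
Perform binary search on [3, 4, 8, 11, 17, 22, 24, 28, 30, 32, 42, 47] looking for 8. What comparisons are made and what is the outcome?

Binary search for 8 in [3, 4, 8, 11, 17, 22, 24, 28, 30, 32, 42, 47]:

lo=0, hi=11, mid=5, arr[mid]=22 -> 22 > 8, search left half
lo=0, hi=4, mid=2, arr[mid]=8 -> Found target at index 2!

Binary search finds 8 at index 2 after 2 comparisons. The search repeatedly halves the search space by comparing with the middle element.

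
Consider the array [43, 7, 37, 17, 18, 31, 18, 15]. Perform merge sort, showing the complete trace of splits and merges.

Merge sort trace:

Split: [43, 7, 37, 17, 18, 31, 18, 15] -> [43, 7, 37, 17] and [18, 31, 18, 15]
  Split: [43, 7, 37, 17] -> [43, 7] and [37, 17]
    Split: [43, 7] -> [43] and [7]
    Merge: [43] + [7] -> [7, 43]
    Split: [37, 17] -> [37] and [17]
    Merge: [37] + [17] -> [17, 37]
  Merge: [7, 43] + [17, 37] -> [7, 17, 37, 43]
  Split: [18, 31, 18, 15] -> [18, 31] and [18, 15]
    Split: [18, 31] -> [18] and [31]
    Merge: [18] + [31] -> [18, 31]
    Split: [18, 15] -> [18] and [15]
    Merge: [18] + [15] -> [15, 18]
  Merge: [18, 31] + [15, 18] -> [15, 18, 18, 31]
Merge: [7, 17, 37, 43] + [15, 18, 18, 31] -> [7, 15, 17, 18, 18, 31, 37, 43]

Final sorted array: [7, 15, 17, 18, 18, 31, 37, 43]

The merge sort proceeds by recursively splitting the array and merging sorted halves.
After all merges, the sorted array is [7, 15, 17, 18, 18, 31, 37, 43].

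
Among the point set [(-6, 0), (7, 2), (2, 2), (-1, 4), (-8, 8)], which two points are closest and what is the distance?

Computing all pairwise distances among 5 points:

d((-6, 0), (7, 2)) = 13.1529
d((-6, 0), (2, 2)) = 8.2462
d((-6, 0), (-1, 4)) = 6.4031
d((-6, 0), (-8, 8)) = 8.2462
d((7, 2), (2, 2)) = 5.0
d((7, 2), (-1, 4)) = 8.2462
d((7, 2), (-8, 8)) = 16.1555
d((2, 2), (-1, 4)) = 3.6056 <-- minimum
d((2, 2), (-8, 8)) = 11.6619
d((-1, 4), (-8, 8)) = 8.0623

Closest pair: (2, 2) and (-1, 4) with distance 3.6056

The closest pair is (2, 2) and (-1, 4) with Euclidean distance 3.6056. For 5 points, brute-force pairwise comparison is shown above. For large n, the divide-and-conquer algorithm (sort by x, recurse on halves, check the dividing strip) achieves O(n log n).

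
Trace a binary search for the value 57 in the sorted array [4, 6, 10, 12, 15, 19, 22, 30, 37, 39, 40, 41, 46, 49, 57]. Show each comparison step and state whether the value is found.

Binary search for 57 in [4, 6, 10, 12, 15, 19, 22, 30, 37, 39, 40, 41, 46, 49, 57]:

lo=0, hi=14, mid=7, arr[mid]=30 -> 30 < 57, search right half
lo=8, hi=14, mid=11, arr[mid]=41 -> 41 < 57, search right half
lo=12, hi=14, mid=13, arr[mid]=49 -> 49 < 57, search right half
lo=14, hi=14, mid=14, arr[mid]=57 -> Found target at index 14!

Binary search finds 57 at index 14 after 4 comparisons. The search repeatedly halves the search space by comparing with the middle element.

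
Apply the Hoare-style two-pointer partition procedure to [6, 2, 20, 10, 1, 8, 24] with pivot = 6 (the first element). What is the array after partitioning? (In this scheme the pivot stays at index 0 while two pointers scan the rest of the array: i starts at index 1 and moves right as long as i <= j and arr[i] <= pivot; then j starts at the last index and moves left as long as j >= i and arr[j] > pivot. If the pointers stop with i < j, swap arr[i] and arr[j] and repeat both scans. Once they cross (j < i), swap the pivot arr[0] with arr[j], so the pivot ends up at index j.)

Hoare-style two-pointer partition with pivot = 6:

Initial array: [6, 2, 20, 10, 1, 8, 24]

Pointers start at i = 1, j = 6.
i stops at index 2 (arr[2]=20 > 6), j stops at index 4 (arr[4]=1 <= 6): swap arr[2] and arr[4], array becomes [6, 2, 1, 10, 20, 8, 24]
i ends at 3, j ends at 2: the pointers have crossed (j < i), so scanning stops.

Swap pivot arr[0] with arr[2] to place pivot at position 2: [1, 2, 6, 10, 20, 8, 24]
Pivot position: 2

After partitioning with pivot 6, the array becomes [1, 2, 6, 10, 20, 8, 24]. The pivot is placed at index 2. All elements to the left of the pivot are <= 6, and all elements to the right are > 6.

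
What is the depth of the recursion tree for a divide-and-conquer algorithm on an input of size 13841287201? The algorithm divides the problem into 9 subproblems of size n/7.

For divide and conquer with division factor 7:

Problem sizes at each level:
Level 0: 13841287201
Level 1: 1977326743
Level 2: 282475249
Level 3: 40353607
Level 4: 5764801
Level 5: 823543
Level 6: 117649
Level 7: 16807
Level 8: 2401
Level 9: 343
Level 10: 49
Level 11: 7
Level 12: 1

The root is level 0 and the size-1 base case is level 12 (the tree spans levels 0 through 12, i.e. 13 levels counting the root), so the depth is the number of divisions: log_7(13841287201) = 12

The recursion tree depth is log_7(13841287201) = 12. At each level, the problem size is divided by 7, so it takes 12 divisions to reduce to a base case of size 1. The algorithm makes 9 recursive calls at each level.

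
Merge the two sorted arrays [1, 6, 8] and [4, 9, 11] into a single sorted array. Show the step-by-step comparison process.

Merging process:

Compare 1 vs 4: take 1 from left. Merged: [1]
Compare 6 vs 4: take 4 from right. Merged: [1, 4]
Compare 6 vs 9: take 6 from left. Merged: [1, 4, 6]
Compare 8 vs 9: take 8 from left. Merged: [1, 4, 6, 8]
Append remaining from right: [9, 11]. Merged: [1, 4, 6, 8, 9, 11]

Final merged array: [1, 4, 6, 8, 9, 11]
Total comparisons: 4

The merged array is [1, 4, 6, 8, 9, 11], requiring 4 comparisons. The merge step runs in O(n) time where n is the total number of elements.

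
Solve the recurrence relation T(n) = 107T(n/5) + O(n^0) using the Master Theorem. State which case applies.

Master Theorem for T(n) = 107T(n/5) + O(n^0):

a = 107, b = 5, c = 0
log_b(a) = log_5(107) = 2.9034

Case 1: c = 0 < log_5(107) = 2.9034
T(n) = O(n^(log_5 107))

For T(n) = 107T(n/5) + O(n^0): log_5(107) = 2.9034. This is Case 1 of the Master Theorem (c < log_b(a), work dominated by leaves), giving O(n^(log_5 107)).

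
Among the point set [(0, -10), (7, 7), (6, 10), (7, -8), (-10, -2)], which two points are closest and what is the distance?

Computing all pairwise distances among 5 points:

d((0, -10), (7, 7)) = 18.3848
d((0, -10), (6, 10)) = 20.8806
d((0, -10), (7, -8)) = 7.2801
d((0, -10), (-10, -2)) = 12.8062
d((7, 7), (6, 10)) = 3.1623 <-- minimum
d((7, 7), (7, -8)) = 15.0
d((7, 7), (-10, -2)) = 19.2354
d((6, 10), (7, -8)) = 18.0278
d((6, 10), (-10, -2)) = 20.0
d((7, -8), (-10, -2)) = 18.0278

Closest pair: (7, 7) and (6, 10) with distance 3.1623

The closest pair is (7, 7) and (6, 10) with Euclidean distance 3.1623. For 5 points, brute-force pairwise comparison is shown above. For large n, the divide-and-conquer algorithm (sort by x, recurse on halves, check the dividing strip) achieves O(n log n).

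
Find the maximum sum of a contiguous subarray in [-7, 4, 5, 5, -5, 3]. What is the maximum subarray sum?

Using Kadane's algorithm on [-7, 4, 5, 5, -5, 3]:

Scanning through the array:
Position 1 (value 4): max_ending_here = 4, max_so_far = 4
Position 2 (value 5): max_ending_here = 9, max_so_far = 9
Position 3 (value 5): max_ending_here = 14, max_so_far = 14
Position 4 (value -5): max_ending_here = 9, max_so_far = 14
Position 5 (value 3): max_ending_here = 12, max_so_far = 14

Maximum subarray: [4, 5, 5]
Maximum sum: 14

The maximum subarray is [4, 5, 5] with sum 14. This subarray runs from index 1 to index 3.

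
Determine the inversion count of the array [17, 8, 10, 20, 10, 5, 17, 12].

Finding inversions in [17, 8, 10, 20, 10, 5, 17, 12]:

(0, 1): arr[0]=17 > arr[1]=8
(0, 2): arr[0]=17 > arr[2]=10
(0, 4): arr[0]=17 > arr[4]=10
(0, 5): arr[0]=17 > arr[5]=5
(0, 7): arr[0]=17 > arr[7]=12
(1, 5): arr[1]=8 > arr[5]=5
(2, 5): arr[2]=10 > arr[5]=5
(3, 4): arr[3]=20 > arr[4]=10
(3, 5): arr[3]=20 > arr[5]=5
(3, 6): arr[3]=20 > arr[6]=17
(3, 7): arr[3]=20 > arr[7]=12
(4, 5): arr[4]=10 > arr[5]=5
(6, 7): arr[6]=17 > arr[7]=12

Total inversions: 13

The array has 13 inversion(s): (0,1), (0,2), (0,4), (0,5), (0,7), (1,5), (2,5), (3,4), (3,5), (3,6), (3,7), (4,5), (6,7). Each pair (i,j) satisfies i < j and arr[i] > arr[j].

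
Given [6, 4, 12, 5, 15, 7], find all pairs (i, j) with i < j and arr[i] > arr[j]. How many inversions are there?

Finding inversions in [6, 4, 12, 5, 15, 7]:

(0, 1): arr[0]=6 > arr[1]=4
(0, 3): arr[0]=6 > arr[3]=5
(2, 3): arr[2]=12 > arr[3]=5
(2, 5): arr[2]=12 > arr[5]=7
(4, 5): arr[4]=15 > arr[5]=7

Total inversions: 5

The array has 5 inversion(s): (0,1), (0,3), (2,3), (2,5), (4,5). Each pair (i,j) satisfies i < j and arr[i] > arr[j].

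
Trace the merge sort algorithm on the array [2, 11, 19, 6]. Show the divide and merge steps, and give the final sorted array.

Merge sort trace:

Split: [2, 11, 19, 6] -> [2, 11] and [19, 6]
  Split: [2, 11] -> [2] and [11]
  Merge: [2] + [11] -> [2, 11]
  Split: [19, 6] -> [19] and [6]
  Merge: [19] + [6] -> [6, 19]
Merge: [2, 11] + [6, 19] -> [2, 6, 11, 19]

Final sorted array: [2, 6, 11, 19]

The merge sort proceeds by recursively splitting the array and merging sorted halves.
After all merges, the sorted array is [2, 6, 11, 19].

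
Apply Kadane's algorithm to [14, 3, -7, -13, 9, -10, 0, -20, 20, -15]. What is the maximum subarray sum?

Using Kadane's algorithm on [14, 3, -7, -13, 9, -10, 0, -20, 20, -15]:

Scanning through the array:
Position 1 (value 3): max_ending_here = 17, max_so_far = 17
Position 2 (value -7): max_ending_here = 10, max_so_far = 17
Position 3 (value -13): max_ending_here = -3, max_so_far = 17
Position 4 (value 9): max_ending_here = 9, max_so_far = 17
Position 5 (value -10): max_ending_here = -1, max_so_far = 17
Position 6 (value 0): max_ending_here = 0, max_so_far = 17
Position 7 (value -20): max_ending_here = -20, max_so_far = 17
Position 8 (value 20): max_ending_here = 20, max_so_far = 20
Position 9 (value -15): max_ending_here = 5, max_so_far = 20

Maximum subarray: [20]
Maximum sum: 20

The maximum subarray is [20] with sum 20. This subarray runs from index 8 to index 8.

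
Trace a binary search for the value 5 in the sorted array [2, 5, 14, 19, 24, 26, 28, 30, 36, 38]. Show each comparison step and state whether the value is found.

Binary search for 5 in [2, 5, 14, 19, 24, 26, 28, 30, 36, 38]:

lo=0, hi=9, mid=4, arr[mid]=24 -> 24 > 5, search left half
lo=0, hi=3, mid=1, arr[mid]=5 -> Found target at index 1!

Binary search finds 5 at index 1 after 2 comparisons. The search repeatedly halves the search space by comparing with the middle element.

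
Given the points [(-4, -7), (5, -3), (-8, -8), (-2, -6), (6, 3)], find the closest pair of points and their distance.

Computing all pairwise distances among 5 points:

d((-4, -7), (5, -3)) = 9.8489
d((-4, -7), (-8, -8)) = 4.1231
d((-4, -7), (-2, -6)) = 2.2361 <-- minimum
d((-4, -7), (6, 3)) = 14.1421
d((5, -3), (-8, -8)) = 13.9284
d((5, -3), (-2, -6)) = 7.6158
d((5, -3), (6, 3)) = 6.0828
d((-8, -8), (-2, -6)) = 6.3246
d((-8, -8), (6, 3)) = 17.8045
d((-2, -6), (6, 3)) = 12.0416

Closest pair: (-4, -7) and (-2, -6) with distance 2.2361

The closest pair is (-4, -7) and (-2, -6) with Euclidean distance 2.2361. For 5 points, brute-force pairwise comparison is shown above. For large n, the divide-and-conquer algorithm (sort by x, recurse on halves, check the dividing strip) achieves O(n log n).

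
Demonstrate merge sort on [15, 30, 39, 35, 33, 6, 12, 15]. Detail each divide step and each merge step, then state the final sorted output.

Merge sort trace:

Split: [15, 30, 39, 35, 33, 6, 12, 15] -> [15, 30, 39, 35] and [33, 6, 12, 15]
  Split: [15, 30, 39, 35] -> [15, 30] and [39, 35]
    Split: [15, 30] -> [15] and [30]
    Merge: [15] + [30] -> [15, 30]
    Split: [39, 35] -> [39] and [35]
    Merge: [39] + [35] -> [35, 39]
  Merge: [15, 30] + [35, 39] -> [15, 30, 35, 39]
  Split: [33, 6, 12, 15] -> [33, 6] and [12, 15]
    Split: [33, 6] -> [33] and [6]
    Merge: [33] + [6] -> [6, 33]
    Split: [12, 15] -> [12] and [15]
    Merge: [12] + [15] -> [12, 15]
  Merge: [6, 33] + [12, 15] -> [6, 12, 15, 33]
Merge: [15, 30, 35, 39] + [6, 12, 15, 33] -> [6, 12, 15, 15, 30, 33, 35, 39]

Final sorted array: [6, 12, 15, 15, 30, 33, 35, 39]

The merge sort proceeds by recursively splitting the array and merging sorted halves.
After all merges, the sorted array is [6, 12, 15, 15, 30, 33, 35, 39].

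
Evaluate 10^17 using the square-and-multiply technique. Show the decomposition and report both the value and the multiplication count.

Computing 10^17 by squaring (build up from 10^1; each line after the first costs one multiplication):

10^1 = 10
10^2 = (10^1)^2 = 10^2 = 100
10^4 = (10^2)^2 = 100^2 = 10000
10^8 = (10^4)^2 = 10000^2 = 100000000
10^16 = (10^8)^2 = 100000000^2 = 10000000000000000
10^17 = 10 * 10^16 = 10 * 10000000000000000 = 100000000000000000

Result: 100000000000000000
Multiplications needed: 5 (5 lines after 10^1)

10^17 = 100000000000000000. Using exponentiation by squaring, this requires 5 multiplications. The key idea: if the exponent is even, square the half-power; if odd, multiply by the base once.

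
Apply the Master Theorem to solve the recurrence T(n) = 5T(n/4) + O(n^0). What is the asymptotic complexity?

Master Theorem for T(n) = 5T(n/4) + O(n^0):

a = 5, b = 4, c = 0
log_b(a) = log_4(5) = 1.1610

Case 1: c = 0 < log_4(5) = 1.1610
T(n) = O(n^(log_4 5))

For T(n) = 5T(n/4) + O(n^0): log_4(5) = 1.1610. This is Case 1 of the Master Theorem (c < log_b(a), work dominated by leaves), giving O(n^(log_4 5)).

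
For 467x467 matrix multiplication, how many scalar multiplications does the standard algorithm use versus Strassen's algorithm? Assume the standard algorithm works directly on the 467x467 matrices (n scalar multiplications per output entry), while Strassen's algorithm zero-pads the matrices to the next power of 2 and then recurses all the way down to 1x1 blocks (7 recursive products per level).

Matrix multiplication for 467x467 matrices:

Strassen's algorithm requires power-of-2 dimensions. Pad 467x467 to 512x512 (next power of 2).

Standard algorithm: 467^3 = 101847563 multiplications
Strassen's algorithm: 7^(log2(512)) = 7^9 = 40353607 multiplications
Savings: 101847563 - 40353607 = 61493956 multiplications

Standard: 101847563 multiplications (467^3). Strassen: 40353607 multiplications (7^9, after padding to 512x512). Strassen reduces 8 recursive multiplications to 7 at each level.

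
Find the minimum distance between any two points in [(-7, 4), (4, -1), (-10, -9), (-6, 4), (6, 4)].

Computing all pairwise distances among 5 points:

d((-7, 4), (4, -1)) = 12.083
d((-7, 4), (-10, -9)) = 13.3417
d((-7, 4), (-6, 4)) = 1.0 <-- minimum
d((-7, 4), (6, 4)) = 13.0
d((4, -1), (-10, -9)) = 16.1245
d((4, -1), (-6, 4)) = 11.1803
d((4, -1), (6, 4)) = 5.3852
d((-10, -9), (-6, 4)) = 13.6015
d((-10, -9), (6, 4)) = 20.6155
d((-6, 4), (6, 4)) = 12.0

Closest pair: (-7, 4) and (-6, 4) with distance 1.0

The closest pair is (-7, 4) and (-6, 4) with Euclidean distance 1.0. For 5 points, brute-force pairwise comparison is shown above. For large n, the divide-and-conquer algorithm (sort by x, recurse on halves, check the dividing strip) achieves O(n log n).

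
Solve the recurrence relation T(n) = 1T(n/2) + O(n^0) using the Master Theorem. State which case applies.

Master Theorem for T(n) = 1T(n/2) + O(n^0):

a = 1, b = 2, c = 0
log_b(a) = log_2(1) = 0.0000

Case 2: c = 0 = log_2(1) = 0.0000
T(n) = O(n^0 log n) = O(log n)

For T(n) = 1T(n/2) + O(n^0): log_2(1) = 0.0000. This is Case 2 of the Master Theorem (c = log_b(a), equal work at all levels), giving O(log n).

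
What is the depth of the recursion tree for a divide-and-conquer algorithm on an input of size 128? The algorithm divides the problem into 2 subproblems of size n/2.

For divide and conquer with division factor 2:

Problem sizes at each level:
Level 0: 128
Level 1: 64
Level 2: 32
Level 3: 16
Level 4: 8
Level 5: 4
Level 6: 2
Level 7: 1

The root is level 0 and the size-1 base case is level 7 (the tree spans levels 0 through 7, i.e. 8 levels counting the root), so the depth is the number of divisions: log_2(128) = 7

The recursion tree depth is log_2(128) = 7. At each level, the problem size is divided by 2, so it takes 7 divisions to reduce to a base case of size 1. The algorithm makes 2 recursive calls at each level.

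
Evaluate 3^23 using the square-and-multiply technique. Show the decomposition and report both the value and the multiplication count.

Computing 3^23 by squaring (build up from 3^1; each line after the first costs one multiplication):

3^1 = 3
3^2 = (3^1)^2 = 3^2 = 9
3^4 = (3^2)^2 = 9^2 = 81
3^5 = 3 * 3^4 = 3 * 81 = 243
3^10 = (3^5)^2 = 243^2 = 59049
3^11 = 3 * 3^10 = 3 * 59049 = 177147
3^22 = (3^11)^2 = 177147^2 = 31381059609
3^23 = 3 * 3^22 = 3 * 31381059609 = 94143178827

Result: 94143178827
Multiplications needed: 7 (7 lines after 3^1)

3^23 = 94143178827. Using exponentiation by squaring, this requires 7 multiplications. The key idea: if the exponent is even, square the half-power; if odd, multiply by the base once.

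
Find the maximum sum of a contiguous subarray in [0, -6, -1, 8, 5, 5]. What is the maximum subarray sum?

Using Kadane's algorithm on [0, -6, -1, 8, 5, 5]:

Scanning through the array:
Position 1 (value -6): max_ending_here = -6, max_so_far = 0
Position 2 (value -1): max_ending_here = -1, max_so_far = 0
Position 3 (value 8): max_ending_here = 8, max_so_far = 8
Position 4 (value 5): max_ending_here = 13, max_so_far = 13
Position 5 (value 5): max_ending_here = 18, max_so_far = 18

Maximum subarray: [8, 5, 5]
Maximum sum: 18

The maximum subarray is [8, 5, 5] with sum 18. This subarray runs from index 3 to index 5.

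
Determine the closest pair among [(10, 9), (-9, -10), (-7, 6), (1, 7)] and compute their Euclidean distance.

Computing all pairwise distances among 4 points:

d((10, 9), (-9, -10)) = 26.8701
d((10, 9), (-7, 6)) = 17.2627
d((10, 9), (1, 7)) = 9.2195
d((-9, -10), (-7, 6)) = 16.1245
d((-9, -10), (1, 7)) = 19.7231
d((-7, 6), (1, 7)) = 8.0623 <-- minimum

Closest pair: (-7, 6) and (1, 7) with distance 8.0623

The closest pair is (-7, 6) and (1, 7) with Euclidean distance 8.0623. For 4 points, brute-force pairwise comparison is shown above. For large n, the divide-and-conquer algorithm (sort by x, recurse on halves, check the dividing strip) achieves O(n log n).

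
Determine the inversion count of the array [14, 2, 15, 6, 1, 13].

Finding inversions in [14, 2, 15, 6, 1, 13]:

(0, 1): arr[0]=14 > arr[1]=2
(0, 3): arr[0]=14 > arr[3]=6
(0, 4): arr[0]=14 > arr[4]=1
(0, 5): arr[0]=14 > arr[5]=13
(1, 4): arr[1]=2 > arr[4]=1
(2, 3): arr[2]=15 > arr[3]=6
(2, 4): arr[2]=15 > arr[4]=1
(2, 5): arr[2]=15 > arr[5]=13
(3, 4): arr[3]=6 > arr[4]=1

Total inversions: 9

The array has 9 inversion(s): (0,1), (0,3), (0,4), (0,5), (1,4), (2,3), (2,4), (2,5), (3,4). Each pair (i,j) satisfies i < j and arr[i] > arr[j].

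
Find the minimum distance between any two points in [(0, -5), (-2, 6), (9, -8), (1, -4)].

Computing all pairwise distances among 4 points:

d((0, -5), (-2, 6)) = 11.1803
d((0, -5), (9, -8)) = 9.4868
d((0, -5), (1, -4)) = 1.4142 <-- minimum
d((-2, 6), (9, -8)) = 17.8045
d((-2, 6), (1, -4)) = 10.4403
d((9, -8), (1, -4)) = 8.9443

Closest pair: (0, -5) and (1, -4) with distance 1.4142

The closest pair is (0, -5) and (1, -4) with Euclidean distance 1.4142. For 4 points, brute-force pairwise comparison is shown above. For large n, the divide-and-conquer algorithm (sort by x, recurse on halves, check the dividing strip) achieves O(n log n).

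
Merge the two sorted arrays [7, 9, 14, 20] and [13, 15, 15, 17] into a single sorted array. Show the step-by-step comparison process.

Merging process:

Compare 7 vs 13: take 7 from left. Merged: [7]
Compare 9 vs 13: take 9 from left. Merged: [7, 9]
Compare 14 vs 13: take 13 from right. Merged: [7, 9, 13]
Compare 14 vs 15: take 14 from left. Merged: [7, 9, 13, 14]
Compare 20 vs 15: take 15 from right. Merged: [7, 9, 13, 14, 15]
Compare 20 vs 15: take 15 from right. Merged: [7, 9, 13, 14, 15, 15]
Compare 20 vs 17: take 17 from right. Merged: [7, 9, 13, 14, 15, 15, 17]
Append remaining from left: [20]. Merged: [7, 9, 13, 14, 15, 15, 17, 20]

Final merged array: [7, 9, 13, 14, 15, 15, 17, 20]
Total comparisons: 7

The merged array is [7, 9, 13, 14, 15, 15, 17, 20], requiring 7 comparisons. The merge step runs in O(n) time where n is the total number of elements.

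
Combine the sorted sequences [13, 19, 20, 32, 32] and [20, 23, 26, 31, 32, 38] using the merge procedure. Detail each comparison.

Merging process:

Compare 13 vs 20: take 13 from left. Merged: [13]
Compare 19 vs 20: take 19 from left. Merged: [13, 19]
Compare 20 vs 20: take 20 from left. Merged: [13, 19, 20]
Compare 32 vs 20: take 20 from right. Merged: [13, 19, 20, 20]
Compare 32 vs 23: take 23 from right. Merged: [13, 19, 20, 20, 23]
Compare 32 vs 26: take 26 from right. Merged: [13, 19, 20, 20, 23, 26]
Compare 32 vs 31: take 31 from right. Merged: [13, 19, 20, 20, 23, 26, 31]
Compare 32 vs 32: take 32 from left. Merged: [13, 19, 20, 20, 23, 26, 31, 32]
Compare 32 vs 32: take 32 from left. Merged: [13, 19, 20, 20, 23, 26, 31, 32, 32]
Append remaining from right: [32, 38]. Merged: [13, 19, 20, 20, 23, 26, 31, 32, 32, 32, 38]

Final merged array: [13, 19, 20, 20, 23, 26, 31, 32, 32, 32, 38]
Total comparisons: 9

The merged array is [13, 19, 20, 20, 23, 26, 31, 32, 32, 32, 38], requiring 9 comparisons. The merge step runs in O(n) time where n is the total number of elements.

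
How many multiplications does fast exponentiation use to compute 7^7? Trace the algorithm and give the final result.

Computing 7^7 by squaring (build up from 7^1; each line after the first costs one multiplication):

7^1 = 7
7^2 = (7^1)^2 = 7^2 = 49
7^3 = 7 * 7^2 = 7 * 49 = 343
7^6 = (7^3)^2 = 343^2 = 117649
7^7 = 7 * 7^6 = 7 * 117649 = 823543

Result: 823543
Multiplications needed: 4 (4 lines after 7^1)

7^7 = 823543. Using exponentiation by squaring, this requires 4 multiplications. The key idea: if the exponent is even, square the half-power; if odd, multiply by the base once.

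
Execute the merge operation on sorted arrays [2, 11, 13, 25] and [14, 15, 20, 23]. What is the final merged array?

Merging process:

Compare 2 vs 14: take 2 from left. Merged: [2]
Compare 11 vs 14: take 11 from left. Merged: [2, 11]
Compare 13 vs 14: take 13 from left. Merged: [2, 11, 13]
Compare 25 vs 14: take 14 from right. Merged: [2, 11, 13, 14]
Compare 25 vs 15: take 15 from right. Merged: [2, 11, 13, 14, 15]
Compare 25 vs 20: take 20 from right. Merged: [2, 11, 13, 14, 15, 20]
Compare 25 vs 23: take 23 from right. Merged: [2, 11, 13, 14, 15, 20, 23]
Append remaining from left: [25]. Merged: [2, 11, 13, 14, 15, 20, 23, 25]

Final merged array: [2, 11, 13, 14, 15, 20, 23, 25]
Total comparisons: 7

The merged array is [2, 11, 13, 14, 15, 20, 23, 25], requiring 7 comparisons. The merge step runs in O(n) time where n is the total number of elements.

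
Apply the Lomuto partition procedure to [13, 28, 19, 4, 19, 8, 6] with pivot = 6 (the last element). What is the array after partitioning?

Lomuto partition with pivot = 6:

Initial array: [13, 28, 19, 4, 19, 8, 6]

arr[0]=13 > 6: no swap
arr[1]=28 > 6: no swap
arr[2]=19 > 6: no swap
arr[3]=4 <= 6: swap with position 0, array becomes [4, 28, 19, 13, 19, 8, 6]
arr[4]=19 > 6: no swap
arr[5]=8 > 6: no swap

Place pivot at position 1: [4, 6, 19, 13, 19, 8, 28]
Pivot position: 1

After partitioning with pivot 6, the array becomes [4, 6, 19, 13, 19, 8, 28]. The pivot is placed at index 1. All elements to the left of the pivot are <= 6, and all elements to the right are > 6.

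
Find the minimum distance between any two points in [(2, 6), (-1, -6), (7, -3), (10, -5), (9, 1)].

Computing all pairwise distances among 5 points:

d((2, 6), (-1, -6)) = 12.3693
d((2, 6), (7, -3)) = 10.2956
d((2, 6), (10, -5)) = 13.6015
d((2, 6), (9, 1)) = 8.6023
d((-1, -6), (7, -3)) = 8.544
d((-1, -6), (10, -5)) = 11.0454
d((-1, -6), (9, 1)) = 12.2066
d((7, -3), (10, -5)) = 3.6056 <-- minimum
d((7, -3), (9, 1)) = 4.4721
d((10, -5), (9, 1)) = 6.0828

Closest pair: (7, -3) and (10, -5) with distance 3.6056

The closest pair is (7, -3) and (10, -5) with Euclidean distance 3.6056. For 5 points, brute-force pairwise comparison is shown above. For large n, the divide-and-conquer algorithm (sort by x, recurse on halves, check the dividing strip) achieves O(n log n).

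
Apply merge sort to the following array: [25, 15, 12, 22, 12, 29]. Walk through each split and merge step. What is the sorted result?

Merge sort trace:

Split: [25, 15, 12, 22, 12, 29] -> [25, 15, 12] and [22, 12, 29]
  Split: [25, 15, 12] -> [25] and [15, 12]
    Split: [15, 12] -> [15] and [12]
    Merge: [15] + [12] -> [12, 15]
  Merge: [25] + [12, 15] -> [12, 15, 25]
  Split: [22, 12, 29] -> [22] and [12, 29]
    Split: [12, 29] -> [12] and [29]
    Merge: [12] + [29] -> [12, 29]
  Merge: [22] + [12, 29] -> [12, 22, 29]
Merge: [12, 15, 25] + [12, 22, 29] -> [12, 12, 15, 22, 25, 29]

Final sorted array: [12, 12, 15, 22, 25, 29]

The merge sort proceeds by recursively splitting the array and merging sorted halves.
After all merges, the sorted array is [12, 12, 15, 22, 25, 29].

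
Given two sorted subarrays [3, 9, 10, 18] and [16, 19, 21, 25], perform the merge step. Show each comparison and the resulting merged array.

Merging process:

Compare 3 vs 16: take 3 from left. Merged: [3]
Compare 9 vs 16: take 9 from left. Merged: [3, 9]
Compare 10 vs 16: take 10 from left. Merged: [3, 9, 10]
Compare 18 vs 16: take 16 from right. Merged: [3, 9, 10, 16]
Compare 18 vs 19: take 18 from left. Merged: [3, 9, 10, 16, 18]
Append remaining from right: [19, 21, 25]. Merged: [3, 9, 10, 16, 18, 19, 21, 25]

Final merged array: [3, 9, 10, 16, 18, 19, 21, 25]
Total comparisons: 5

The merged array is [3, 9, 10, 16, 18, 19, 21, 25], requiring 5 comparisons. The merge step runs in O(n) time where n is the total number of elements.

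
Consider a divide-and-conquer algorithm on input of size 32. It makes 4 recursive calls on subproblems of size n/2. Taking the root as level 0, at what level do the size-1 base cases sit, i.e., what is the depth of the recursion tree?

For divide and conquer with division factor 2:

Problem sizes at each level:
Level 0: 32
Level 1: 16
Level 2: 8
Level 3: 4
Level 4: 2
Level 5: 1

The root is level 0 and the size-1 base case is level 5 (the tree spans levels 0 through 5, i.e. 6 levels counting the root), so the depth is the number of divisions: log_2(32) = 5

The recursion tree depth is log_2(32) = 5. At each level, the problem size is divided by 2, so it takes 5 divisions to reduce to a base case of size 1. The algorithm makes 4 recursive calls at each level.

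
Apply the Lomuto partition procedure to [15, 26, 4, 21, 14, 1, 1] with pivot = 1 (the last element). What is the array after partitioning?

Lomuto partition with pivot = 1:

Initial array: [15, 26, 4, 21, 14, 1, 1]

arr[0]=15 > 1: no swap
arr[1]=26 > 1: no swap
arr[2]=4 > 1: no swap
arr[3]=21 > 1: no swap
arr[4]=14 > 1: no swap
arr[5]=1 <= 1: swap with position 0, array becomes [1, 26, 4, 21, 14, 15, 1]

Place pivot at position 1: [1, 1, 4, 21, 14, 15, 26]
Pivot position: 1

After partitioning with pivot 1, the array becomes [1, 1, 4, 21, 14, 15, 26]. The pivot is placed at index 1. All elements to the left of the pivot are <= 1, and all elements to the right are > 1.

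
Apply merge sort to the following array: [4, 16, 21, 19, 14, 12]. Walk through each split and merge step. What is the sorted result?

Merge sort trace:

Split: [4, 16, 21, 19, 14, 12] -> [4, 16, 21] and [19, 14, 12]
  Split: [4, 16, 21] -> [4] and [16, 21]
    Split: [16, 21] -> [16] and [21]
    Merge: [16] + [21] -> [16, 21]
  Merge: [4] + [16, 21] -> [4, 16, 21]
  Split: [19, 14, 12] -> [19] and [14, 12]
    Split: [14, 12] -> [14] and [12]
    Merge: [14] + [12] -> [12, 14]
  Merge: [19] + [12, 14] -> [12, 14, 19]
Merge: [4, 16, 21] + [12, 14, 19] -> [4, 12, 14, 16, 19, 21]

Final sorted array: [4, 12, 14, 16, 19, 21]

The merge sort proceeds by recursively splitting the array and merging sorted halves.
After all merges, the sorted array is [4, 12, 14, 16, 19, 21].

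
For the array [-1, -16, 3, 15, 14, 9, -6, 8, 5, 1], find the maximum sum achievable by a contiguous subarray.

Using Kadane's algorithm on [-1, -16, 3, 15, 14, 9, -6, 8, 5, 1]:

Scanning through the array:
Position 1 (value -16): max_ending_here = -16, max_so_far = -1
Position 2 (value 3): max_ending_here = 3, max_so_far = 3
Position 3 (value 15): max_ending_here = 18, max_so_far = 18
Position 4 (value 14): max_ending_here = 32, max_so_far = 32
Position 5 (value 9): max_ending_here = 41, max_so_far = 41
Position 6 (value -6): max_ending_here = 35, max_so_far = 41
Position 7 (value 8): max_ending_here = 43, max_so_far = 43
Position 8 (value 5): max_ending_here = 48, max_so_far = 48
Position 9 (value 1): max_ending_here = 49, max_so_far = 49

Maximum subarray: [3, 15, 14, 9, -6, 8, 5, 1]
Maximum sum: 49

The maximum subarray is [3, 15, 14, 9, -6, 8, 5, 1] with sum 49. This subarray runs from index 2 to index 9.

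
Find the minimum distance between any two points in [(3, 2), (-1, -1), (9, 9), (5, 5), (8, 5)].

Computing all pairwise distances among 5 points:

d((3, 2), (-1, -1)) = 5.0
d((3, 2), (9, 9)) = 9.2195
d((3, 2), (5, 5)) = 3.6056
d((3, 2), (8, 5)) = 5.831
d((-1, -1), (9, 9)) = 14.1421
d((-1, -1), (5, 5)) = 8.4853
d((-1, -1), (8, 5)) = 10.8167
d((9, 9), (5, 5)) = 5.6569
d((9, 9), (8, 5)) = 4.1231
d((5, 5), (8, 5)) = 3.0 <-- minimum

Closest pair: (5, 5) and (8, 5) with distance 3.0

The closest pair is (5, 5) and (8, 5) with Euclidean distance 3.0. For 5 points, brute-force pairwise comparison is shown above. For large n, the divide-and-conquer algorithm (sort by x, recurse on halves, check the dividing strip) achieves O(n log n).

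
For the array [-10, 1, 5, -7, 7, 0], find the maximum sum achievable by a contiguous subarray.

Using Kadane's algorithm on [-10, 1, 5, -7, 7, 0]:

Scanning through the array:
Position 1 (value 1): max_ending_here = 1, max_so_far = 1
Position 2 (value 5): max_ending_here = 6, max_so_far = 6
Position 3 (value -7): max_ending_here = -1, max_so_far = 6
Position 4 (value 7): max_ending_here = 7, max_so_far = 7
Position 5 (value 0): max_ending_here = 7, max_so_far = 7

Maximum subarray: [7]
Maximum sum: 7

The maximum subarray is [7] with sum 7. This subarray runs from index 4 to index 4.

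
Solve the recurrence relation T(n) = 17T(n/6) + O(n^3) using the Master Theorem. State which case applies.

Master Theorem for T(n) = 17T(n/6) + O(n^3):

a = 17, b = 6, c = 3
log_b(a) = log_6(17) = 1.5812

Case 3: c = 3 > log_6(17) = 1.5812
T(n) = O(n^3) = O(n^3)

For T(n) = 17T(n/6) + O(n^3): log_6(17) = 1.5812. This is Case 3 of the Master Theorem (c > log_b(a), work dominated by root), giving O(n^3).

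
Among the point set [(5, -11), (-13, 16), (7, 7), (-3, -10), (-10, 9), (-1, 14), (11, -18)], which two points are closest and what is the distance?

Computing all pairwise distances among 7 points:

d((5, -11), (-13, 16)) = 32.45
d((5, -11), (7, 7)) = 18.1108
d((5, -11), (-3, -10)) = 8.0623
d((5, -11), (-10, 9)) = 25.0
d((5, -11), (-1, 14)) = 25.7099
d((5, -11), (11, -18)) = 9.2195
d((-13, 16), (7, 7)) = 21.9317
d((-13, 16), (-3, -10)) = 27.8568
d((-13, 16), (-10, 9)) = 7.6158 <-- minimum
d((-13, 16), (-1, 14)) = 12.1655
d((-13, 16), (11, -18)) = 41.6173
d((7, 7), (-3, -10)) = 19.7231
d((7, 7), (-10, 9)) = 17.1172
d((7, 7), (-1, 14)) = 10.6301
d((7, 7), (11, -18)) = 25.318
d((-3, -10), (-10, 9)) = 20.2485
d((-3, -10), (-1, 14)) = 24.0832
d((-3, -10), (11, -18)) = 16.1245
d((-10, 9), (-1, 14)) = 10.2956
d((-10, 9), (11, -18)) = 34.2053
d((-1, 14), (11, -18)) = 34.176

Closest pair: (-13, 16) and (-10, 9) with distance 7.6158

The closest pair is (-13, 16) and (-10, 9) with Euclidean distance 7.6158. For 7 points, brute-force pairwise comparison is shown above. For large n, the divide-and-conquer algorithm (sort by x, recurse on halves, check the dividing strip) achieves O(n log n).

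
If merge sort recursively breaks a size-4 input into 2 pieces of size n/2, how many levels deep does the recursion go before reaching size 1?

For divide and conquer with division factor 2:

Problem sizes at each level:
Level 0: 4
Level 1: 2
Level 2: 1

The root is level 0 and the size-1 base case is level 2 (the tree spans levels 0 through 2, i.e. 3 levels counting the root), so the depth is the number of divisions: log_2(4) = 2

The recursion tree depth is log_2(4) = 2. At each level, the problem size is divided by 2, so it takes 2 divisions to reduce to a base case of size 1. The algorithm makes 2 recursive calls at each level.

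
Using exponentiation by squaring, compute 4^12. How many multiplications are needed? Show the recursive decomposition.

Computing 4^12 by squaring (build up from 4^1; each line after the first costs one multiplication):

4^1 = 4
4^2 = (4^1)^2 = 4^2 = 16
4^3 = 4 * 4^2 = 4 * 16 = 64
4^6 = (4^3)^2 = 64^2 = 4096
4^12 = (4^6)^2 = 4096^2 = 16777216

Result: 16777216
Multiplications needed: 4 (4 lines after 4^1)

4^12 = 16777216. Using exponentiation by squaring, this requires 4 multiplications. The key idea: if the exponent is even, square the half-power; if odd, multiply by the base once.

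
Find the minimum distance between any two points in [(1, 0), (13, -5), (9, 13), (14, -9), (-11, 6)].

Computing all pairwise distances among 5 points:

d((1, 0), (13, -5)) = 13.0
d((1, 0), (9, 13)) = 15.2643
d((1, 0), (14, -9)) = 15.8114
d((1, 0), (-11, 6)) = 13.4164
d((13, -5), (9, 13)) = 18.4391
d((13, -5), (14, -9)) = 4.1231 <-- minimum
d((13, -5), (-11, 6)) = 26.4008
d((9, 13), (14, -9)) = 22.561
d((9, 13), (-11, 6)) = 21.1896
d((14, -9), (-11, 6)) = 29.1548

Closest pair: (13, -5) and (14, -9) with distance 4.1231

The closest pair is (13, -5) and (14, -9) with Euclidean distance 4.1231. For 5 points, brute-force pairwise comparison is shown above. For large n, the divide-and-conquer algorithm (sort by x, recurse on halves, check the dividing strip) achieves O(n log n).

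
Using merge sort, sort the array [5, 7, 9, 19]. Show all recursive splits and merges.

Merge sort trace:

Split: [5, 7, 9, 19] -> [5, 7] and [9, 19]
  Split: [5, 7] -> [5] and [7]
  Merge: [5] + [7] -> [5, 7]
  Split: [9, 19] -> [9] and [19]
  Merge: [9] + [19] -> [9, 19]
Merge: [5, 7] + [9, 19] -> [5, 7, 9, 19]

Final sorted array: [5, 7, 9, 19]

The merge sort proceeds by recursively splitting the array and merging sorted halves.
After all merges, the sorted array is [5, 7, 9, 19].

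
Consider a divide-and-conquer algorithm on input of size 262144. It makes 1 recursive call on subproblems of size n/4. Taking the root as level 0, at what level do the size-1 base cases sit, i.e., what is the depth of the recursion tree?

For divide and conquer with division factor 4:

Problem sizes at each level:
Level 0: 262144
Level 1: 65536
Level 2: 16384
Level 3: 4096
Level 4: 1024
Level 5: 256
Level 6: 64
Level 7: 16
Level 8: 4
Level 9: 1

The root is level 0 and the size-1 base case is level 9 (the tree spans levels 0 through 9, i.e. 10 levels counting the root), so the depth is the number of divisions: log_4(262144) = 9

The recursion tree depth is log_4(262144) = 9. At each level, the problem size is divided by 4, so it takes 9 divisions to reduce to a base case of size 1. The algorithm makes 1 recursive call at each level.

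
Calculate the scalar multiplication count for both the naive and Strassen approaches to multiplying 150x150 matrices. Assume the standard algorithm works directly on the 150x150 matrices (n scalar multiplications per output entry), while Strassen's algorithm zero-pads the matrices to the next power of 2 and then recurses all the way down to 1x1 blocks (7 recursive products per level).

Matrix multiplication for 150x150 matrices:

Strassen's algorithm requires power-of-2 dimensions. Pad 150x150 to 256x256 (next power of 2).

Standard algorithm: 150^3 = 3375000 multiplications
Strassen's algorithm: 7^(log2(256)) = 7^8 = 5764801 multiplications
Difference: 3375000 - 5764801 = -2389801 (Strassen uses MORE here due to padding overhead — for small or just-over-power-of-2 n, padding can outweigh the per-level savings)

Standard: 3375000 multiplications (150^3). Strassen: 5764801 multiplications (7^8, after padding to 256x256). Strassen reduces 8 recursive multiplications to 7 at each level.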